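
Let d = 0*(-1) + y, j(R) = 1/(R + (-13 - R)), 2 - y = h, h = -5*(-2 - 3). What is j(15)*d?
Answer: 23/13 ≈ 1.7692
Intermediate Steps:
h = 25 (h = -5*(-5) = 25)
y = -23 (y = 2 - 1*25 = 2 - 25 = -23)
j(R) = -1/13 (j(R) = 1/(-13) = -1/13)
d = -23 (d = 0*(-1) - 23 = 0 - 23 = -23)
j(15)*d = -1/13*(-23) = 23/13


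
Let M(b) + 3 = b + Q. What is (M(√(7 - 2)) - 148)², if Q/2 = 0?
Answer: (151 - √5)² ≈ 22131.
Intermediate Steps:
Q = 0 (Q = 2*0 = 0)
M(b) = -3 + b (M(b) = -3 + (b + 0) = -3 + b)
(M(√(7 - 2)) - 148)² = ((-3 + √(7 - 2)) - 148)² = ((-3 + √5) - 148)² = (-151 + √5)²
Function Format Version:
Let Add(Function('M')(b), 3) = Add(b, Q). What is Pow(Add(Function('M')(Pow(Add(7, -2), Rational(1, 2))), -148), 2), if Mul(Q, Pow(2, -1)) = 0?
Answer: Pow(Add(151, Mul(-1, Pow(5, Rational(1, 2)))), 2) ≈ 22131.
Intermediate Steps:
Q = 0 (Q = Mul(2, 0) = 0)
Function('M')(b) = Add(-3, b) (Function('M')(b) = Add(-3, Add(b, 0)) = Add(-3, b))
Pow(Add(Function('M')(Pow(Add(7, -2), Rational(1, 2))), -148), 2) = Pow(Add(Add(-3, Pow(Add(7, -2), Rational(1, 2))), -148), 2) = Pow(Add(Add(-3, Pow(5, Rational(1, 2))), -148), 2) = Pow(Add(-151, Pow(5, Rational(1, 2))), 2)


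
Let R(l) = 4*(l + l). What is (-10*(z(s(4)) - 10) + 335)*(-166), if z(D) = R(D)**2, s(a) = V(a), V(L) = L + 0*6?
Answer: 1627630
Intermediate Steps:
V(L) = L (V(L) = L + 0 = L)
s(a) = a
R(l) = 8*l (R(l) = 4*(2*l) = 8*l)
z(D) = 64*D**2 (z(D) = (8*D)**2 = 64*D**2)
(-10*(z(s(4)) - 10) + 335)*(-166) = (-10*(64*4**2 - 10) + 335)*(-166) = (-10*(64*16 - 10) + 335)*(-166) = (-10*(1024 - 10) + 335)*(-166) = (-10*1014 + 335)*(-166) = (-10140 + 335)*(-166) = -9805*(-166) = 1627630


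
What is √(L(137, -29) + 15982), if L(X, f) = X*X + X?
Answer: 14*√178 ≈ 186.78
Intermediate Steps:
L(X, f) = X + X² (L(X, f) = X² + X = X + X²)
√(L(137, -29) + 15982) = √(137*(1 + 137) + 15982) = √(137*138 + 15982) = √(18906 + 15982) = √34888 = 14*√178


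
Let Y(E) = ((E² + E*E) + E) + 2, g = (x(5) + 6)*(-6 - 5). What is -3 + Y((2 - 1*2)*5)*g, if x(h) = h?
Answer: -245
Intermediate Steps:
g = -121 (g = (5 + 6)*(-6 - 5) = 11*(-11) = -121)
Y(E) = 2 + E + 2*E² (Y(E) = ((E² + E²) + E) + 2 = (2*E² + E) + 2 = (E + 2*E²) + 2 = 2 + E + 2*E²)
-3 + Y((2 - 1*2)*5)*g = -3 + (2 + (2 - 1*2)*5 + 2*((2 - 1*2)*5)²)*(-121) = -3 + (2 + (2 - 2)*5 + 2*((2 - 2)*5)²)*(-121) = -3 + (2 + 0*5 + 2*(0*5)²)*(-121) = -3 + (2 + 0 + 2*0²)*(-121) = -3 + (2 + 0 + 2*0)*(-121) = -3 + (2 + 0 + 0)*(-121) = -3 + 2*(-121) = -3 - 242 = -245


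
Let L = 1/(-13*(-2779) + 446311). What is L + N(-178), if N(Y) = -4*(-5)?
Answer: 9648761/482438 ≈ 20.000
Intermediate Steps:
N(Y) = 20
L = 1/482438 (L = 1/(36127 + 446311) = 1/482438 ≈ 2.0728e-6)
L + N(-178) = 1/482438 + 20 = 9648761/482438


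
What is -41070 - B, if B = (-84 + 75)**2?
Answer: -41151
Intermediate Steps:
B = 81 (B = (-9)**2 = 81)
-41070 - B = -41070 - 1*81 = -41070 - 81 = -41151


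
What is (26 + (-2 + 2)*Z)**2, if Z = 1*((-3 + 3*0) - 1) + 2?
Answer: 676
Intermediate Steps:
Z = -2 (Z = 1*((-3 + 0) - 1) + 2 = 1*(-3 - 1) + 2 = 1*(-4) + 2 = -4 + 2 = -2)
(26 + (-2 + 2)*Z)**2 = (26 + (-2 + 2)*(-2))**2 = (26 + 0*(-2))**2 = (26 + 0)**2 = 26**2 = 676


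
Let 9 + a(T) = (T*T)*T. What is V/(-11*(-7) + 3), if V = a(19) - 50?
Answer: 85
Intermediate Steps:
a(T) = -9 + T**3 (a(T) = -9 + (T*T)*T = -9 + T**2*T = -9 + T**3)
V = 6800 (V = (-9 + 19**3) - 50 = (-9 + 6859) - 50 = 6850 - 50 = 6800)
V/(-11*(-7) + 3) = 6800/(-11*(-7) + 3) = 6800/(77 + 3) = 6800/80 = 6800*(1/80) = 85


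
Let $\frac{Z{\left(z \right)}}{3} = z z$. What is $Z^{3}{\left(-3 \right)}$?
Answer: $19683$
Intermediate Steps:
$Z{\left(z \right)} = 3 z^{2}$ ($Z{\left(z \right)} = 3 z z = 3 z^{2}$)
$Z^{3}{\left(-3 \right)} = \left(3 \left(-3\right)^{2}\right)^{3} = \left(3 \cdot 9\right)^{3} = 27^{3} = 19683$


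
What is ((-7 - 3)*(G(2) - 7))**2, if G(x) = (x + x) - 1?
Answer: 1600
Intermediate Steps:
G(x) = -1 + 2*x (G(x) = 2*x - 1 = -1 + 2*x)
((-7 - 3)*(G(2) - 7))**2 = ((-7 - 3)*((-1 + 2*2) - 7))**2 = (-10*((-1 + 4) - 7))**2 = (-10*(3 - 7))**2 = (-10*(-4))**2 = 40**2 = 1600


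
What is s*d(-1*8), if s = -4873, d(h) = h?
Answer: 38984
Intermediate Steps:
s*d(-1*8) = -(-4873)*8 = -4873*(-8) = 38984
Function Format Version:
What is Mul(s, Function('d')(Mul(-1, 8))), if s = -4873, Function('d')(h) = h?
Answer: 38984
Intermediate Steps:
Mul(s, Function('d')(Mul(-1, 8))) = Mul(-4873, Mul(-1, 8)) = Mul(-4873, -8) = 38984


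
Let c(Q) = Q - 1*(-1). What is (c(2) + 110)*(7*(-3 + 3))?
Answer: 0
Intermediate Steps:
c(Q) = 1 + Q (c(Q) = Q + 1 = 1 + Q)
(c(2) + 110)*(7*(-3 + 3)) = ((1 + 2) + 110)*(7*(-3 + 3)) = (3 + 110)*(7*0) = 113*0 = 0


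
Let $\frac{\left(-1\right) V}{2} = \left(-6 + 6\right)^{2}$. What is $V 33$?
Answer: $0$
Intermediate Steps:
$V = 0$ ($V = - 2 \left(-6 + 6\right)^{2} = - 2 \cdot 0^{2} = \left(-2\right) 0 = 0$)
$V 33 = 0 \cdot 33 = 0$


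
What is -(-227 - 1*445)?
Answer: 672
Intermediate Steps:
-(-227 - 1*445) = -(-227 - 445) = -1*(-672) = 672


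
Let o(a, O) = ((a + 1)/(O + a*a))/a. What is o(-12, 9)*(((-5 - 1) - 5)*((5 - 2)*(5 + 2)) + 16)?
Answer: -2365/1836 ≈ -1.2881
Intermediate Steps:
o(a, O) = (1 + a)/(a*(O + a²)) (o(a, O) = ((1 + a)/(O + a²))/a = (1 + a)/(a*(O + a²)))
o(-12, 9)*(((-5 - 1) - 5)*((5 - 2)*(5 + 2)) + 16) = ((1 - 12)/((-12)*(9 + (-12)²)))*(((-5 - 1) - 5)*((5 - 2)*(5 + 2)) + 16) = (-1/12*(-11)/(9 + 144))*((-6 - 5)*(3*7) + 16) = (-1/12*(-11)/153)*(-11*21 + 16) = (-1/12*1/153*(-11))*(-231 + 16) = (11/1836)*(-215) = -2365/1836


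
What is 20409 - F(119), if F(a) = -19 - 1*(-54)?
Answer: 20374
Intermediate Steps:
F(a) = 35 (F(a) = -19 + 54 = 35)
20409 - F(119) = 20409 - 1*35 = 20409 - 35 = 20374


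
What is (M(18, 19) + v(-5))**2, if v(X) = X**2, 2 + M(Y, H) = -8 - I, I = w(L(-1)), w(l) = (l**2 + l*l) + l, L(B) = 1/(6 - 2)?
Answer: 13689/64 ≈ 213.89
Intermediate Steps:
L(B) = 1/4
w(l) = l + 2*l**2 (w(l) = (l**2 + l**2) + l = 2*l**2 + l = l + 2*l**2)
I = 3/8 (I = (1 + 2*(1/4))/4 = (1 + 1/2)/4 = (1/4)*(3/2) = 3/8 ≈ 0.37500)
M(Y, H) = -83/8 (M(Y, H) = -2 + (-8 - 1*3/8) = -2 + (-8 - 3/8) = -2 - 67/8 = -83/8)
(M(18, 19) + v(-5))**2 = (-83/8 + (-5)**2)**2 = (-83/8 + 25)**2 = (117/8)**2 = 13689/64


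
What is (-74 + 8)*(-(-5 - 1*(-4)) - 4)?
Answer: 198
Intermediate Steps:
(-74 + 8)*(-(-5 - 1*(-4)) - 4) = -66*(-(-5 + 4) - 4) = -66*(-1*(-1) - 4) = -66*(1 - 4) = -66*(-3) = 198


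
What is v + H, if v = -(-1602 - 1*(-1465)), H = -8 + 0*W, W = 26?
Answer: 129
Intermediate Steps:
H = -8 (H = -8 + 0*26 = -8 + 0 = -8)
v = 137 (v = -(-1602 + 1465) = -1*(-137) = 137)
v + H = 137 - 8 = 129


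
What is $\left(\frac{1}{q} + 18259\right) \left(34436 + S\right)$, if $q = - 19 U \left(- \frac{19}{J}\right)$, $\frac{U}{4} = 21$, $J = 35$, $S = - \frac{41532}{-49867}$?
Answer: $\frac{33957985396620298}{54005961} \approx 6.2878 \cdot 10^{8}$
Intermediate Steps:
$S = \frac{41532}{49867}$ ($S = \left(-41532\right) \left(- \frac{1}{49867}\right) = \frac{41532}{49867} \approx 0.83286$)
$U = 84$ ($U = 4 \cdot 21 = 84$)
$q = \frac{4332}{5}$ ($q = \left(-19\right) 84 \left(- \frac{19}{35}\right) = - 1596 \left(\left(-19\right) \frac{1}{35}\right) = \left(-1596\right) \left(- \frac{19}{35}\right) = \frac{4332}{5} \approx 866.4$)
$\left(\frac{1}{q} + 18259\right) \left(34436 + S\right) = \left(\frac{1}{\frac{4332}{5}} + 18259\right) \left(34436 + \frac{41532}{49867}\right) = \left(\frac{5}{4332} + 18259\right) \frac{1717261544}{49867} = \frac{79097993}{4332} \cdot \frac{1717261544}{49867} = \frac{33957985396620298}{54005961}$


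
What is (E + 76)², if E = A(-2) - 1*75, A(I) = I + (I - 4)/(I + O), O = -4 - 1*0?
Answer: 0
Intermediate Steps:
O = -4 (O = -4 + 0 = -4)
A(I) = 1 + I (A(I) = I + (I - 4)/(I - 4) = I + (-4 + I)/(-4 + I) = I + 1 = 1 + I)
E = -76 (E = (1 - 2) - 1*75 = -1 - 75 = -76)
(E + 76)² = (-76 + 76)² = 0² = 0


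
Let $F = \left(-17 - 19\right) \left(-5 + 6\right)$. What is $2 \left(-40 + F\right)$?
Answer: $-152$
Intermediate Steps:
$F = -36$ ($F = \left(-36\right) 1 = -36$)
$2 \left(-40 + F\right) = 2 \left(-40 - 36\right) = 2 \left(-76\right) = -152$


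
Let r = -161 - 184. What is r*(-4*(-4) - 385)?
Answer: 127305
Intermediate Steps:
r = -345
r*(-4*(-4) - 385) = -345*(-4*(-4) - 385) = -345*(16 - 385) = -345*(-369) = 127305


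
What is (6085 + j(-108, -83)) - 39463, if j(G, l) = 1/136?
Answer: -4539407/136 ≈ -33378.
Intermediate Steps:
j(G, l) = 1/136
(6085 + j(-108, -83)) - 39463 = (6085 + 1/136) - 39463 = 827561/136 - 39463 = -4539407/136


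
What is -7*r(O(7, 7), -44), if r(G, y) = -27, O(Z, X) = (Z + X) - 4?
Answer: 189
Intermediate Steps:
O(Z, X) = -4 + X + Z (O(Z, X) = (X + Z) - 4 = -4 + X + Z)
-7*r(O(7, 7), -44) = -7*(-27) = 189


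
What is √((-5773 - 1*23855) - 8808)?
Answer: 2*I*√9609 ≈ 196.05*I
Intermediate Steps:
√((-5773 - 1*23855) - 8808) = √((-5773 - 23855) - 8808) = √(-29628 - 8808) = √(-38436) = 2*I*√9609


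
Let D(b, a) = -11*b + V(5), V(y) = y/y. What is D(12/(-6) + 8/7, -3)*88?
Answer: 6424/7 ≈ 917.71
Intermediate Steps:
V(y) = 1
D(b, a) = 1 - 11*b (D(b, a) = -11*b + 1 = 1 - 11*b)
D(12/(-6) + 8/7, -3)*88 = (1 - 11*(12/(-6) + 8/7))*88 = (1 - 11*(12*(-1/6) + 8*(1/7)))*88 = (1 - 11*(-2 + 8/7))*88 = (1 - 11*(-6/7))*88 = (1 + 66/7)*88 = (73/7)*88 = 6424/7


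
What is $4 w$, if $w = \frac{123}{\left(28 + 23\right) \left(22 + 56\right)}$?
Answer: $\frac{82}{663} \approx 0.12368$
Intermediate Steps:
$w = \frac{41}{1326}$ ($w = \frac{123}{51 \cdot 78} = \frac{123}{3978} = 123 \cdot \frac{1}{3978} = \frac{41}{1326} \approx 0.03092$)
$4 w = 4 \cdot \frac{41}{1326} = \frac{82}{663}$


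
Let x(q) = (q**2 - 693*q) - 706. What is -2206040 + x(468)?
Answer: -2312046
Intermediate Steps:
x(q) = -706 + q**2 - 693*q
-2206040 + x(468) = -2206040 + (-706 + 468**2 - 693*468) = -2206040 + (-706 + 219024 - 324324) = -2206040 - 106006 = -2312046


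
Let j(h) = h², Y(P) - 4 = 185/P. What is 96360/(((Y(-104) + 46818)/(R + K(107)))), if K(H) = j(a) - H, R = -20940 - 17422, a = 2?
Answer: -128491563200/1623101 ≈ -79164.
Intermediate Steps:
Y(P) = 4 + 185/P
R = -38362
K(H) = 4 - H (K(H) = 2² - H = 4 - H)
96360/(((Y(-104) + 46818)/(R + K(107)))) = 96360/((((4 + 185/(-104)) + 46818)/(-38362 + (4 - 1*107)))) = 96360/((((4 + 185*(-1/104)) + 46818)/(-38362 + (4 - 107)))) = 96360/((((4 - 185/104) + 46818)/(-38362 - 103))) = 96360/(((231/104 + 46818)/(-38465))) = 96360/(((4869303/104)*(-1/38465))) = 96360/(-4869303/4000360) = 96360*(-4000360/4869303) = -128491563200/1623101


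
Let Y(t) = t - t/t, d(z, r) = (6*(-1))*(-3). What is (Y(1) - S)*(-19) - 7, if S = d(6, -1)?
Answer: 335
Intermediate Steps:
d(z, r) = 18 (d(z, r) = -6*(-3) = 18)
S = 18
Y(t) = -1 + t (Y(t) = t - 1*1 = t - 1 = -1 + t)
(Y(1) - S)*(-19) - 7 = ((-1 + 1) - 1*18)*(-19) - 7 = (0 - 18)*(-19) - 7 = -18*(-19) - 7 = 342 - 7 = 335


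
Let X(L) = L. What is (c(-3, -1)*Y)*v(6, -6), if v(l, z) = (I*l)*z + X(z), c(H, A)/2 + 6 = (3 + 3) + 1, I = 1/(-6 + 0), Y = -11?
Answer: 0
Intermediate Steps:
I = -⅙ (I = 1/(-6) = -⅙ ≈ -0.16667)
c(H, A) = 2 (c(H, A) = -12 + 2*((3 + 3) + 1) = -12 + 2*(6 + 1) = -12 + 2*7 = -12 + 14 = 2)
v(l, z) = z - l*z/6 (v(l, z) = (-l/6)*z + z = -l*z/6 + z = z - l*z/6)
(c(-3, -1)*Y)*v(6, -6) = (2*(-11))*((⅙)*(-6)*(6 - 1*6)) = -11*(-6)*(6 - 6)/3 = -11*(-6)*0/3 = -22*0 = 0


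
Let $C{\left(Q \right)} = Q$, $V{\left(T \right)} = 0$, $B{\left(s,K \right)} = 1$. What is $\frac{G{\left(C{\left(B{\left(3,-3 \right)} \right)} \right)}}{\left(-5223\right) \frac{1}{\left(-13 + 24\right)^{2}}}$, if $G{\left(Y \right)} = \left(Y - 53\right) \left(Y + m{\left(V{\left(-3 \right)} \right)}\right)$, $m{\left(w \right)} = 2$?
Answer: $\frac{6292}{1741} \approx 3.614$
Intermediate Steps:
$G{\left(Y \right)} = \left(-53 + Y\right) \left(2 + Y\right)$ ($G{\left(Y \right)} = \left(Y - 53\right) \left(Y + 2\right) = \left(-53 + Y\right) \left(2 + Y\right)$)
$\frac{G{\left(C{\left(B{\left(3,-3 \right)} \right)} \right)}}{\left(-5223\right) \frac{1}{\left(-13 + 24\right)^{2}}} = \frac{-106 + 1^{2} - 51}{\left(-5223\right) \frac{1}{\left(-13 + 24\right)^{2}}} = \frac{-106 + 1 - 51}{\left(-5223\right) \frac{1}{11^{2}}} = - \frac{156}{\left(-5223\right) \frac{1}{121}} = - \frac{156}{- \frac{5223}{121}} = \left(-156\right) \left(- \frac{121}{5223}\right) = \frac{6292}{1741}$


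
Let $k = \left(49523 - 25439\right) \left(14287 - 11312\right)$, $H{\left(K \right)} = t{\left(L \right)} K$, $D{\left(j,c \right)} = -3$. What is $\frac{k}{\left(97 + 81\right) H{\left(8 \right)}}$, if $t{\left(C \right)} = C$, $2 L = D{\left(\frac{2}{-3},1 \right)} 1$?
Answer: $- \frac{5970825}{178} \approx -33544.0$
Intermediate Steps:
$L = - \frac{3}{2}$ ($L = \frac{\left(-3\right) 1}{2} = \frac{1}{2} \left(-3\right) = - \frac{3}{2} \approx -1.5$)
$H{\left(K \right)} = - \frac{3 K}{2}$
$k = 71649900$ ($k = 24084 \cdot 2975 = 71649900$)
$\frac{k}{\left(97 + 81\right) H{\left(8 \right)}} = \frac{71649900}{\left(97 + 81\right) \left(\left(- \frac{3}{2}\right) 8\right)} = \frac{71649900}{178 \left(-12\right)} = \frac{71649900}{-2136} = 71649900 \left(- \frac{1}{2136}\right) = - \frac{5970825}{178}$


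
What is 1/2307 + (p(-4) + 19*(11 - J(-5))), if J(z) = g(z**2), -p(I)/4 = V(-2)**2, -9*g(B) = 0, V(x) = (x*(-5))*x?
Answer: -3209036/2307 ≈ -1391.0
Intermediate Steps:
V(x) = -5*x**2 (V(x) = (-5*x)*x = -5*x**2)
g(B) = 0 (g(B) = -1/9*0 = 0)
p(I) = -1600 (p(I) = -4*(-5*(-2)**2)**2 = -4*(-5*4)**2 = -4*(-20)**2 = -4*400 = -1600)
J(z) = 0
1/2307 + (p(-4) + 19*(11 - J(-5))) = 1/2307 + (-1600 + 19*(11 - 1*0)) = 1/2307 + (-1600 + 19*(11 + 0)) = 1/2307 + (-1600 + 19*11) = 1/2307 + (-1600 + 209) = 1/2307 - 1391 = -3209036/2307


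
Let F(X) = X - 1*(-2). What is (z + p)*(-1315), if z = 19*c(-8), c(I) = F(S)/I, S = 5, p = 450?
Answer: -4559105/8 ≈ -5.6989e+5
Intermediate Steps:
F(X) = 2 + X (F(X) = X + 2 = 2 + X)
c(I) = 7/I (c(I) = (2 + 5)/I = 7/I)
z = -133/8 (z = 19*(7/(-8)) = 19*(7*(-⅛)) = 19*(-7/8) = -133/8 ≈ -16.625)
(z + p)*(-1315) = (-133/8 + 450)*(-1315) = (3467/8)*(-1315) = -4559105/8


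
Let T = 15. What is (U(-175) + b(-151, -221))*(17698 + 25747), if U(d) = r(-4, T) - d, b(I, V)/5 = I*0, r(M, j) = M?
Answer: 7429095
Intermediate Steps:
b(I, V) = 0 (b(I, V) = 5*(I*0) = 5*0 = 0)
U(d) = -4 - d
(U(-175) + b(-151, -221))*(17698 + 25747) = ((-4 - 1*(-175)) + 0)*(17698 + 25747) = ((-4 + 175) + 0)*43445 = (171 + 0)*43445 = 171*43445 = 7429095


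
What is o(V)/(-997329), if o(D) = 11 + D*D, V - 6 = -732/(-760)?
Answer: -2147429/36003576900 ≈ -5.9645e-5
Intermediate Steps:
V = 1323/190 (V = 6 - 732/(-760) = 6 - 732*(-1/760) = 6 + 183/190 = 1323/190 ≈ 6.9632)
o(D) = 11 + D²
o(V)/(-997329) = (11 + (1323/190)²)/(-997329) = (11 + 1750329/36100)*(-1/997329) = (2147429/36100)*(-1/997329) = -2147429/36003576900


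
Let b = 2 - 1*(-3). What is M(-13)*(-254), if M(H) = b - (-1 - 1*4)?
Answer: -2540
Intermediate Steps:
b = 5 (b = 2 + 3 = 5)
M(H) = 10 (M(H) = 5 - (-1 - 1*4) = 5 - (-1 - 4) = 5 - 1*(-5) = 5 + 5 = 10)
M(-13)*(-254) = 10*(-254) = -2540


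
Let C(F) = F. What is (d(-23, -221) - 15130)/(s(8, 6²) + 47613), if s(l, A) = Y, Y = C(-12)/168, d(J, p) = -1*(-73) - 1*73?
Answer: -211820/666581 ≈ -0.31777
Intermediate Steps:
d(J, p) = 0 (d(J, p) = 73 - 73 = 0)
Y = -1/14 (Y = -12/168 = -12*1/168 = -1/14 ≈ -0.071429)
s(l, A) = -1/14
(d(-23, -221) - 15130)/(s(8, 6²) + 47613) = (0 - 15130)/(-1/14 + 47613) = -15130/666581/14 = -15130*14/666581 = -211820/666581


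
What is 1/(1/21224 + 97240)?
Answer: 21224/2063821761 ≈ 1.0284e-5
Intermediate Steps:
1/(1/21224 + 97240) = 1/(2063821761/21224) = 21224/2063821761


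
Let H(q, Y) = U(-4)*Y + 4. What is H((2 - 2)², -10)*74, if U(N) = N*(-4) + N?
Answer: -8584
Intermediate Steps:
U(N) = -3*N (U(N) = -4*N + N = -3*N)
H(q, Y) = 4 + 12*Y (H(q, Y) = (-3*(-4))*Y + 4 = 12*Y + 4 = 4 + 12*Y)
H((2 - 2)², -10)*74 = (4 + 12*(-10))*74 = (4 - 120)*74 = -116*74 = -8584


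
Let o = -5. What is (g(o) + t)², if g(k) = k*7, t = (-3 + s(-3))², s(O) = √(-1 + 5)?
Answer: 1156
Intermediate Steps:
s(O) = 2 (s(O) = √4 = 2)
t = 1 (t = (-3 + 2)² = (-1)² = 1)
g(k) = 7*k
(g(o) + t)² = (7*(-5) + 1)² = (-35 + 1)² = (-34)² = 1156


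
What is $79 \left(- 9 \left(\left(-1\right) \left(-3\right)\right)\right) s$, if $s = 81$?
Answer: $-172773$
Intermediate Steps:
$79 \left(- 9 \left(\left(-1\right) \left(-3\right)\right)\right) s = 79 \left(- 9 \left(\left(-1\right) \left(-3\right)\right)\right) 81 = 79 \left(\left(-9\right) 3\right) 81 = 79 \left(-27\right) 81 = \left(-2133\right) 81 = -172773$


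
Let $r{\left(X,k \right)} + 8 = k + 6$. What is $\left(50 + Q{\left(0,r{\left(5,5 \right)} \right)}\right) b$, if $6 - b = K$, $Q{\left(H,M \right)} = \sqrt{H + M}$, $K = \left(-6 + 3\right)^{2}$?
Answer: $-150 - 3 \sqrt{3} \approx -155.2$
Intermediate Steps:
$r{\left(X,k \right)} = -2 + k$ ($r{\left(X,k \right)} = -8 + \left(k + 6\right) = -8 + \left(6 + k\right) = -2 + k$)
$K = 9$ ($K = \left(-3\right)^{2} = 9$)
$b = -3$ ($b = 6 - 9 = -3$)
$\left(50 + Q{\left(0,r{\left(5,5 \right)} \right)}\right) b = \left(50 + \sqrt{0 + \left(-2 + 5\right)}\right) \left(-3\right) = \left(50 + \sqrt{0 + 3}\right) \left(-3\right) = \left(50 + \sqrt{3}\right) \left(-3\right) = -150 - 3 \sqrt{3}$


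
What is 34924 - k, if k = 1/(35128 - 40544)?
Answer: 189148385/5416 ≈ 34924.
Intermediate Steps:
k = -1/5416 (k = 1/(-5416) = -1/5416 ≈ -0.00018464)
34924 - k = 34924 - 1*(-1/5416) = 34924 + 1/5416 = 189148385/5416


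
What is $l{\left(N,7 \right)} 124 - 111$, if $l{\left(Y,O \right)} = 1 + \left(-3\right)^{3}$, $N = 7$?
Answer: $-3335$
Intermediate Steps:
$l{\left(Y,O \right)} = -26$ ($l{\left(Y,O \right)} = 1 - 27 = -26$)
$l{\left(N,7 \right)} 124 - 111 = \left(-26\right) 124 - 111 = -3224 - 111 = -3335$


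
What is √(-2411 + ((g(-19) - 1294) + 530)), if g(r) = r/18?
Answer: I*√114338/6 ≈ 56.357*I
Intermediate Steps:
g(r) = r/18 (g(r) = r*(1/18) = r/18)
√(-2411 + ((g(-19) - 1294) + 530)) = √(-2411 + (((1/18)*(-19) - 1294) + 530)) = √(-2411 + ((-19/18 - 1294) + 530)) = √(-2411 + (-23311/18 + 530)) = √(-2411 - 13771/18) = √(-57169/18) = I*√114338/6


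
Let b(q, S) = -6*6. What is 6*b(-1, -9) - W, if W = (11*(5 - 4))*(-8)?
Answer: -128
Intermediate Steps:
b(q, S) = -36
W = -88 (W = (11*1)*(-8) = 11*(-8) = -88)
6*b(-1, -9) - W = 6*(-36) - 1*(-88) = -216 + 88 = -128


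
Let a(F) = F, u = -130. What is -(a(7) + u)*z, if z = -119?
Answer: -14637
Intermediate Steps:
-(a(7) + u)*z = -(7 - 130)*(-119) = -(-123)*(-119) = -1*14637 = -14637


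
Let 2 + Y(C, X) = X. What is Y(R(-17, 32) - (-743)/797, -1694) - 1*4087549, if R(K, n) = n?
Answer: -4089245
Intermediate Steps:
Y(C, X) = -2 + X
Y(R(-17, 32) - (-743)/797, -1694) - 1*4087549 = (-2 - 1694) - 1*4087549 = -1696 - 4087549 = -4089245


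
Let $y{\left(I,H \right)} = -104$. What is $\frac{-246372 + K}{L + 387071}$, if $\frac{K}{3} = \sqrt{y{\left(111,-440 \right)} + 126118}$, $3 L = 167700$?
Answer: $- \frac{82124}{147657} + \frac{\sqrt{126014}}{147657} \approx -0.55378$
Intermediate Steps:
$L = 55900$ ($L = \frac{1}{3} \cdot 167700 = 55900$)
$K = 3 \sqrt{126014}$ ($K = 3 \sqrt{-104 + 126118} = 3 \sqrt{126014} \approx 1065.0$)
$\frac{-246372 + K}{L + 387071} = \frac{-246372 + 3 \sqrt{126014}}{55900 + 387071} = \frac{-246372 + 3 \sqrt{126014}}{442971} = \left(-246372 + 3 \sqrt{126014}\right) \frac{1}{442971} = - \frac{82124}{147657} + \frac{\sqrt{126014}}{147657}$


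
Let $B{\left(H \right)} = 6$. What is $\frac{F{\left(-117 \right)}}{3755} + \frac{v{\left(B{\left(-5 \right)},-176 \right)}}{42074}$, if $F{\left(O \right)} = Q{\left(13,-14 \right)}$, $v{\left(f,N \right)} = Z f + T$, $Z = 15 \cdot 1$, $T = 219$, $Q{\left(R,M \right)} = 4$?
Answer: $\frac{1328591}{157987870} \approx 0.0084095$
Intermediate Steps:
$Z = 15$
$v{\left(f,N \right)} = 219 + 15 f$ ($v{\left(f,N \right)} = 15 f + 219 = 219 + 15 f$)
$F{\left(O \right)} = 4$
$\frac{F{\left(-117 \right)}}{3755} + \frac{v{\left(B{\left(-5 \right)},-176 \right)}}{42074} = \frac{4}{3755} + \frac{219 + 15 \cdot 6}{42074} = 4 \cdot \frac{1}{3755} + \left(219 + 90\right) \frac{1}{42074} = \frac{4}{3755} + 309 \cdot \frac{1}{42074} = \frac{4}{3755} + \frac{309}{42074} = \frac{1328591}{157987870}$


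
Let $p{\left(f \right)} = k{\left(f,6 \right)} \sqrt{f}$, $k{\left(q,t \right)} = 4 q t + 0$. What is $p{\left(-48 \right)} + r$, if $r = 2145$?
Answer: $2145 - 4608 i \sqrt{3} \approx 2145.0 - 7981.3 i$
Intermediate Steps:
$k{\left(q,t \right)} = 4 q t$ ($k{\left(q,t \right)} = 4 q t + 0 = 4 q t$)
$p{\left(f \right)} = 24 f^{\frac{3}{2}}$ ($p{\left(f \right)} = 4 f 6 \sqrt{f} = 24 f \sqrt{f} = 24 f^{\frac{3}{2}}$)
$p{\left(-48 \right)} + r = 24 \left(-48\right)^{\frac{3}{2}} + 2145 = 24 \left(- 192 i \sqrt{3}\right) + 2145 = - 4608 i \sqrt{3} + 2145 = 2145 - 4608 i \sqrt{3}$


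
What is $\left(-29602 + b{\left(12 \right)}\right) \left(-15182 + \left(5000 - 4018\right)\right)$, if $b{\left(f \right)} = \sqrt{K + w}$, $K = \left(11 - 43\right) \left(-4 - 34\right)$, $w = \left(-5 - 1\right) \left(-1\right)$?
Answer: $420348400 - 14200 \sqrt{1222} \approx 4.1985 \cdot 10^{8}$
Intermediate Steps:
$w = 6$ ($w = \left(-6\right) \left(-1\right) = 6$)
$K = 1216$ ($K = \left(-32\right) \left(-38\right) = 1216$)
$b{\left(f \right)} = \sqrt{1222}$ ($b{\left(f \right)} = \sqrt{1216 + 6} = \sqrt{1222}$)
$\left(-29602 + b{\left(12 \right)}\right) \left(-15182 + \left(5000 - 4018\right)\right) = \left(-29602 + \sqrt{1222}\right) \left(-15182 + \left(5000 - 4018\right)\right) = \left(-29602 + \sqrt{1222}\right) \left(-15182 + 982\right) = \left(-29602 + \sqrt{1222}\right) \left(-14200\right) = 420348400 - 14200 \sqrt{1222}$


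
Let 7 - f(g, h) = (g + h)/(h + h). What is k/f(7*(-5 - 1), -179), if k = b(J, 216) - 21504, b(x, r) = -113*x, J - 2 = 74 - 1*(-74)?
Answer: -13766532/2285 ≈ -6024.7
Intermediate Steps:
J = 150 (J = 2 + (74 - 1*(-74)) = 2 + (74 + 74) = 2 + 148 = 150)
f(g, h) = 7 - (g + h)/(2*h) (f(g, h) = 7 - (g + h)/(h + h) = 7 - (g + h)/(2*h))
k = -38454 (k = -113*150 - 21504 = -16950 - 21504 = -38454)
k/f(7*(-5 - 1), -179) = -38454*(-358/(-7*(-5 - 1) + 13*(-179))) = -38454*(-358/(-7*(-6) - 2327)) = -38454*(-358/(-1*(-42) - 2327)) = -38454*(-358/(42 - 2327)) = -38454/((1/2)*(-1/179)*(-2285)) = -38454/2285/358 = -38454*358/2285 = -13766532/2285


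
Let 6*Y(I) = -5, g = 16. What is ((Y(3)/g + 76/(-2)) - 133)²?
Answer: 269649241/9216 ≈ 29259.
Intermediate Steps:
Y(I) = -⅚ (Y(I) = (⅙)*(-5) = -⅚)
((Y(3)/g + 76/(-2)) - 133)² = ((-⅚/16 + 76/(-2)) - 133)² = ((-⅚*1/16 + 76*(-½)) - 133)² = ((-5/96 - 38) - 133)² = (-3653/96 - 133)² = (-16421/96)² = 269649241/9216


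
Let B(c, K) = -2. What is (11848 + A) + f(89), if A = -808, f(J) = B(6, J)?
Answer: 11038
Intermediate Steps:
f(J) = -2
(11848 + A) + f(89) = (11848 - 808) - 2 = 11040 - 2 = 11038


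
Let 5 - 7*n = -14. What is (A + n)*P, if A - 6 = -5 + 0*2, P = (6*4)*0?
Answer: 0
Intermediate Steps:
n = 19/7 (n = 5/7 - ⅐*(-14) = 5/7 + 2 = 19/7 ≈ 2.7143)
P = 0 (P = 24*0 = 0)
A = 1 (A = 6 + (-5 + 0*2) = 6 + (-5 + 0) = 6 - 5 = 1)
(A + n)*P = (1 + 19/7)*0 = (26/7)*0 = 0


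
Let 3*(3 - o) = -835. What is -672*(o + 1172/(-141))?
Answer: -8623104/47 ≈ -1.8347e+5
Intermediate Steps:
o = 844/3 (o = 3 - ⅓*(-835) = 3 + 835/3 = 844/3 ≈ 281.33)
-672*(o + 1172/(-141)) = -672*(844/3 + 1172/(-141)) = -672*(844/3 + 1172*(-1/141)) = -672*(844/3 - 1172/141) = -672*12832/47 = -8623104/47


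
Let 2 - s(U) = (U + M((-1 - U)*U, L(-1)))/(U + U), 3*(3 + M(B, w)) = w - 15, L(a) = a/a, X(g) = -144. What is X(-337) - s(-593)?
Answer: -258833/1779 ≈ -145.49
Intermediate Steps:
L(a) = 1
M(B, w) = -8 + w/3 (M(B, w) = -3 + (w - 15)/3 = -3 + (-15 + w)/3 = -3 + (-5 + w/3) = -8 + w/3)
s(U) = 2 - (-23/3 + U)/(2*U) (s(U) = 2 - (U + (-8 + (⅓)*1))/(U + U) = 2 - (U + (-8 + ⅓))/(2*U) = 2 - (U - 23/3)*1/(2*U) = 2 - (-23/3 + U)*1/(2*U) = 2 - (-23/3 + U)/(2*U))
X(-337) - s(-593) = -144 - (23 + 9*(-593))/(6*(-593)) = -144 - (-1)*(23 - 5337)/(6*593) = -144 - (-1)*(-5314)/(6*593) = -144 - 1*2657/1779 = -144 - 2657/1779 = -258833/1779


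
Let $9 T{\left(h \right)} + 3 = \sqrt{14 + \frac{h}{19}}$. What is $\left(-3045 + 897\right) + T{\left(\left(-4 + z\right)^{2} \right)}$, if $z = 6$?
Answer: $- \frac{6445}{3} + \frac{\sqrt{570}}{57} \approx -2147.9$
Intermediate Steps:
$T{\left(h \right)} = - \frac{1}{3} + \frac{\sqrt{14 + \frac{h}{19}}}{9}$
$\left(-3045 + 897\right) + T{\left(\left(-4 + z\right)^{2} \right)} = \left(-3045 + 897\right) - \left(\frac{1}{3} - \frac{\sqrt{5054 + 19 \left(-4 + 6\right)^{2}}}{171}\right) = -2148 - \left(\frac{1}{3} - \frac{\sqrt{5054 + 19 \cdot 2^{2}}}{171}\right) = -2148 - \left(\frac{1}{3} - \frac{\sqrt{5054 + 19 \cdot 4}}{171}\right) = -2148 - \left(\frac{1}{3} - \frac{\sqrt{5054 + 76}}{171}\right) = -2148 - \left(\frac{1}{3} - \frac{\sqrt{5130}}{171}\right) = -2148 - \left(\frac{1}{3} - \frac{3 \sqrt{570}}{171}\right) = -2148 - \left(\frac{1}{3} - \frac{\sqrt{570}}{57}\right) = - \frac{6445}{3} + \frac{\sqrt{570}}{57}$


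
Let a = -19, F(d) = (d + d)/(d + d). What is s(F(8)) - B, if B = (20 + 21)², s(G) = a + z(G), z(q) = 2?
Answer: -1698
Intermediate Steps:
F(d) = 1 (F(d) = (2*d)/((2*d)) = (2*d)*(1/(2*d)) = 1)
s(G) = -17 (s(G) = -19 + 2 = -17)
B = 1681 (B = 41² = 1681)
s(F(8)) - B = -17 - 1*1681 = -17 - 1681 = -1698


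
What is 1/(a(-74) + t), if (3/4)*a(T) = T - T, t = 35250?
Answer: 1/35250 ≈ 2.8369e-5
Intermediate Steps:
a(T) = 0 (a(T) = 4*(T - T)/3 = (4/3)*0 = 0)
1/(a(-74) + t) = 1/(0 + 35250) = 1/35250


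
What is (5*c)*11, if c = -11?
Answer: -605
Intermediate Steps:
(5*c)*11 = (5*(-11))*11 = -55*11 = -605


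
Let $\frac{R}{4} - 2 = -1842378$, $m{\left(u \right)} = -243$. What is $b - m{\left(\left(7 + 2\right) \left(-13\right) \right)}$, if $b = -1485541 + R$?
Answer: $-8854802$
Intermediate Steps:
$R = -7369504$ ($R = 8 + 4 \left(-1842378\right) = 8 - 7369512 = -7369504$)
$b = -8855045$ ($b = -1485541 - 7369504 = -8855045$)
$b - m{\left(\left(7 + 2\right) \left(-13\right) \right)} = -8855045 - -243 = -8855045 + 243 = -8854802$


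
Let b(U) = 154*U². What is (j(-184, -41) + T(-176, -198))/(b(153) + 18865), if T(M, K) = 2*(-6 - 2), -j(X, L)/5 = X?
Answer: 904/3623851 ≈ 0.00024946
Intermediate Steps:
j(X, L) = -5*X
T(M, K) = -16 (T(M, K) = 2*(-8) = -16)
(j(-184, -41) + T(-176, -198))/(b(153) + 18865) = (-5*(-184) - 16)/(154*153² + 18865) = (920 - 16)/(154*23409 + 18865) = 904/(3604986 + 18865) = 904/3623851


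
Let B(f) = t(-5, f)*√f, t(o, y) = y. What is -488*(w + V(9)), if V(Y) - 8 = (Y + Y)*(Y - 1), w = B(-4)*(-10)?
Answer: -74176 - 39040*I ≈ -74176.0 - 39040.0*I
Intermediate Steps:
B(f) = f^(3/2) (B(f) = f*√f = f^(3/2))
w = 80*I (w = (-4)^(3/2)*(-10) = -8*I*(-10) = 80*I ≈ 80.0*I)
V(Y) = 8 + 2*Y*(-1 + Y) (V(Y) = 8 + (Y + Y)*(Y - 1) = 8 + (2*Y)*(-1 + Y) = 8 + 2*Y*(-1 + Y))
-488*(w + V(9)) = -488*(80*I + (8 - 2*9 + 2*9²)) = -488*(80*I + (8 - 18 + 2*81)) = -488*(80*I + (8 - 18 + 162)) = -488*(80*I + 152) = -488*(152 + 80*I) = -74176 - 39040*I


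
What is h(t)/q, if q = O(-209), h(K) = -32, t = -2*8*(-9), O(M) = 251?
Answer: -32/251 ≈ -0.12749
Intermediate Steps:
t = 144 (t = -16*(-9) = 144)
q = 251
h(t)/q = -32/251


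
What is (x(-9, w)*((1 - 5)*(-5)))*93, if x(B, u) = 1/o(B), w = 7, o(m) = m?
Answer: -620/3 ≈ -206.67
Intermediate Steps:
x(B, u) = 1/B
(x(-9, w)*((1 - 5)*(-5)))*93 = (((1 - 5)*(-5))/(-9))*93 = -(-4)*(-5)/9*93 = -1/9*20*93 = -20/9*93 = -620/3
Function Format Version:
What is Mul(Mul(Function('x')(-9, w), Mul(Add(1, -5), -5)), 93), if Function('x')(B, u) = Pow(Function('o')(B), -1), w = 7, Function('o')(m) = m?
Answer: Rational(-620, 3) ≈ -206.67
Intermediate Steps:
Function('x')(B, u) = Pow(B, -1)
Mul(Mul(Function('x')(-9, w), Mul(Add(1, -5), -5)), 93) = Mul(Mul(Pow(-9, -1), Mul(Add(1, -5), -5)), 93) = Mul(Mul(Rational(-1, 9), Mul(-4, -5)), 93) = Mul(Mul(Rational(-1, 9), 20), 93) = Mul(Rational(-20, 9), 93) = Rational(-620, 3)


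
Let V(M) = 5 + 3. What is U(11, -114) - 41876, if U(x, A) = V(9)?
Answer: -41868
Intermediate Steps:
V(M) = 8
U(x, A) = 8
U(11, -114) - 41876 = 8 - 41876 = -41868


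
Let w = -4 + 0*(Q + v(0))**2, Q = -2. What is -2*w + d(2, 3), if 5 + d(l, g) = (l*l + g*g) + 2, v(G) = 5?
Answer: 18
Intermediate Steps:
d(l, g) = -3 + g**2 + l**2 (d(l, g) = -5 + ((l*l + g*g) + 2) = -5 + ((l**2 + g**2) + 2) = -5 + ((g**2 + l**2) + 2) = -5 + (2 + g**2 + l**2) = -3 + g**2 + l**2)
w = -4 (w = -4 + 0*(-2 + 5)**2 = -4 + 0*3**2 = -4 + 0*9 = -4 + 0 = -4)
-2*w + d(2, 3) = -2*(-4) + (-3 + 3**2 + 2**2) = 8 + (-3 + 9 + 4) = 8 + 10 = 18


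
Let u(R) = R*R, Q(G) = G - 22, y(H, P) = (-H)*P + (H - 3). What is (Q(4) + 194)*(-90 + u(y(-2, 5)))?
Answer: -11440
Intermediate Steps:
y(H, P) = -3 + H - H*P (y(H, P) = -H*P + (-3 + H) = -3 + H - H*P)
Q(G) = -22 + G
u(R) = R²
(Q(4) + 194)*(-90 + u(y(-2, 5))) = ((-22 + 4) + 194)*(-90 + (-3 - 2 - 1*(-2)*5)²) = (-18 + 194)*(-90 + (-3 - 2 + 10)²) = 176*(-90 + 5²) = 176*(-90 + 25) = 176*(-65) = -11440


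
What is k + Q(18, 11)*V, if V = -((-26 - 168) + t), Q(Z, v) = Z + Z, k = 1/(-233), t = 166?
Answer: 234863/233 ≈ 1008.0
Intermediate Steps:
k = -1/233 ≈ -0.0042918
Q(Z, v) = 2*Z
V = 28 (V = -((-26 - 168) + 166) = -(-194 + 166) = -1*(-28) = 28)
k + Q(18, 11)*V = -1/233 + (2*18)*28 = -1/233 + 36*28 = -1/233 + 1008 = 234863/233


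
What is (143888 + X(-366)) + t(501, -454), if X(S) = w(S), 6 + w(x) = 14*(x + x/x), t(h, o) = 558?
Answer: 139330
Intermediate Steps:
w(x) = 8 + 14*x (w(x) = -6 + 14*(x + x/x) = -6 + 14*(x + 1) = -6 + 14*(1 + x) = -6 + (14 + 14*x) = 8 + 14*x)
X(S) = 8 + 14*S
(143888 + X(-366)) + t(501, -454) = (143888 + (8 + 14*(-366))) + 558 = (143888 + (8 - 5124)) + 558 = (143888 - 5116) + 558 = 138772 + 558 = 139330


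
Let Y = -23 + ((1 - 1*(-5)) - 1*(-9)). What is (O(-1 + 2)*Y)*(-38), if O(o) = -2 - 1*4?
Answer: -1824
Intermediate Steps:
O(o) = -6 (O(o) = -2 - 4 = -6)
Y = -8 (Y = -23 + ((1 + 5) + 9) = -23 + (6 + 9) = -23 + 15 = -8)
(O(-1 + 2)*Y)*(-38) = -6*(-8)*(-38) = 48*(-38) = -1824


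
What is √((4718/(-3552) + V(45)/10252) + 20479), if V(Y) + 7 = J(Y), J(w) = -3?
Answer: √26518179665230935/1137972 ≈ 143.10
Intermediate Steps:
V(Y) = -10 (V(Y) = -7 - 3 = -10)
√((4718/(-3552) + V(45)/10252) + 20479) = √((4718/(-3552) - 10/10252) + 20479) = √((4718*(-1/3552) - 10*1/10252) + 20479) = √((-2359/1776 - 5/5126) + 20479) = √(-6050557/4551888 + 20479) = √(93212063795/4551888) = √26518179665230935/1137972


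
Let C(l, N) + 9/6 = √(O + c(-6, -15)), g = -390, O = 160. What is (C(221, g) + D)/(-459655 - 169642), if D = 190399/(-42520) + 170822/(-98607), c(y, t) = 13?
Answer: 32327180093/2638497356143080 - √173/629297 ≈ -8.6489e-6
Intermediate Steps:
C(l, N) = -3/2 + √173 (C(l, N) = -3/2 + √(160 + 13) = -3/2 + √173)
D = -26038025633/4192769640 (D = 190399*(-1/42520) + 170822*(-1/98607) = -190399/42520 - 170822/98607 = -26038025633/4192769640 ≈ -6.2102)
(C(221, g) + D)/(-459655 - 169642) = ((-3/2 + √173) - 26038025633/4192769640)/(-459655 - 169642) = (-32327180093/4192769640 + √173)/(-629297) = (-32327180093/4192769640 + √173)*(-1/629297) = 32327180093/2638497356143080 - √173/629297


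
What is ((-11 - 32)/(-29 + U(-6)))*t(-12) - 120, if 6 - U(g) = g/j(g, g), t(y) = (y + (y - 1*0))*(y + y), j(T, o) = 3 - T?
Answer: 66264/67 ≈ 989.01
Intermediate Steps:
t(y) = 4*y**2 (t(y) = (y + (y + 0))*(2*y) = (y + y)*(2*y) = (2*y)*(2*y) = 4*y**2)
U(g) = 6 - g/(3 - g)
((-11 - 32)/(-29 + U(-6)))*t(-12) - 120 = ((-11 - 32)/(-29 + (-18 + 7*(-6))/(-3 - 6)))*(4*(-12)**2) - 120 = (-43/(-29 + (-18 - 42)/(-9)))*(4*144) - 120 = -43/(-29 - 1/9*(-60))*576 - 120 = -43/(-29 + 20/3)*576 - 120 = -43/(-67/3)*576 - 120 = -43*(-3/67)*576 - 120 = (129/67)*576 - 120 = 74304/67 - 120 = 66264/67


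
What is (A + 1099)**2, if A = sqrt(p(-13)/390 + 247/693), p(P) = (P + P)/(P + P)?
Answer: (33002970 + sqrt(323733410))**2/901800900 ≈ 1.2091e+6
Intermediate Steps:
p(P) = 1 (p(P) = (2*P)/((2*P)) = (2*P)*(1/(2*P)) = 1)
A = sqrt(323733410)/30030 (A = sqrt(1/390 + 247/693) = sqrt(32341/90090) = sqrt(323733410)/30030 ≈ 0.59915)
(A + 1099)**2 = (sqrt(323733410)/30030 + 1099)**2 = (1099 + sqrt(323733410)/30030)**2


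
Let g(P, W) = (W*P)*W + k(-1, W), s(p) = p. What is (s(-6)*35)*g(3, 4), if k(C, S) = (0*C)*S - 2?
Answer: -9660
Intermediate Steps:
k(C, S) = -2 (k(C, S) = 0*S - 2 = 0 - 2 = -2)
g(P, W) = -2 + P*W**2 (g(P, W) = (W*P)*W - 2 = (P*W)*W - 2 = P*W**2 - 2 = -2 + P*W**2)
(s(-6)*35)*g(3, 4) = (-6*35)*(-2 + 3*4**2) = -210*(-2 + 3*16) = -210*(-2 + 48) = -210*46 = -9660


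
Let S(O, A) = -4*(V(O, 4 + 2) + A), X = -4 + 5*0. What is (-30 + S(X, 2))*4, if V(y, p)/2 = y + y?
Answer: 104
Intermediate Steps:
V(y, p) = 4*y (V(y, p) = 2*(y + y) = 2*(2*y) = 4*y)
X = -4 (X = -4 + 0 = -4)
S(O, A) = -16*O - 4*A (S(O, A) = -4*(4*O + A) = -4*(A + 4*O) = -16*O - 4*A)
(-30 + S(X, 2))*4 = (-30 + (-16*(-4) - 4*2))*4 = (-30 + (64 - 8))*4 = (-30 + 56)*4 = 26*4 = 104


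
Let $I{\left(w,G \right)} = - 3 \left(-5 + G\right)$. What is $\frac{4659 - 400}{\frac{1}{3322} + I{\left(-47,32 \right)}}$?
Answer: $- \frac{14148398}{269081} \approx -52.58$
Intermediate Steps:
$I{\left(w,G \right)} = 15 - 3 G$
$\frac{4659 - 400}{\frac{1}{3322} + I{\left(-47,32 \right)}} = \frac{4659 - 400}{\frac{1}{3322} + \left(15 - 96\right)} = \frac{4259}{\frac{1}{3322} + \left(15 - 96\right)} = \frac{4259}{\frac{1}{3322} - 81} = \frac{4259}{- \frac{269081}{3322}} = 4259 \left(- \frac{3322}{269081}\right) = - \frac{14148398}{269081}$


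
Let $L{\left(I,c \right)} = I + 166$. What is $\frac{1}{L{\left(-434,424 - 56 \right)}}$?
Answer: $- \frac{1}{268} \approx -0.0037313$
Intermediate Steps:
$L{\left(I,c \right)} = 166 + I$
$\frac{1}{L{\left(-434,424 - 56 \right)}} = \frac{1}{166 - 434} = \frac{1}{-268} = - \frac{1}{268}$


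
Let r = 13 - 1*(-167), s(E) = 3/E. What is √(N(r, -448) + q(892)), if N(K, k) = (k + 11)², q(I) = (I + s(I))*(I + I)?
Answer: √1782303 ≈ 1335.0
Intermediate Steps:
r = 180 (r = 13 + 167 = 180)
q(I) = 2*I*(I + 3/I) (q(I) = (I + 3/I)*(I + I) = (I + 3/I)*(2*I) = 2*I*(I + 3/I))
N(K, k) = (11 + k)²
√(N(r, -448) + q(892)) = √((11 - 448)² + (6 + 2*892²)) = √((-437)² + (6 + 2*795664)) = √(190969 + (6 + 1591328)) = √(190969 + 1591334) = √1782303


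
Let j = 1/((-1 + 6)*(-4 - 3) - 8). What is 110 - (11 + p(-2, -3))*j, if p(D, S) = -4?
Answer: 4737/43 ≈ 110.16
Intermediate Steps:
j = -1/43 (j = 1/(5*(-7) - 8) = 1/(-35 - 8) = 1/(-43) = -1/43 ≈ -0.023256)
110 - (11 + p(-2, -3))*j = 110 - (11 - 4)*(-1)/43 = 110 - 7*(-1)/43 = 110 - 1*(-7/43) = 110 + 7/43 = 4737/43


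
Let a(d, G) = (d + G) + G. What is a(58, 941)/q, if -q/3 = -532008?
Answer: 485/399006 ≈ 0.0012155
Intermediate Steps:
q = 1596024 (q = -3*(-532008) = 1596024)
a(d, G) = d + 2*G (a(d, G) = (G + d) + G = d + 2*G)
a(58, 941)/q = (58 + 2*941)/1596024 = (58 + 1882)*(1/1596024) = 1940*(1/1596024) = 485/399006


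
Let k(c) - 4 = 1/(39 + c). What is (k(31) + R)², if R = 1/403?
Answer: 12839835969/795804100 ≈ 16.134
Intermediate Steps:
k(c) = 4 + 1/(39 + c)
R = 1/403 ≈ 0.0024814
(k(31) + R)² = ((157 + 4*31)/(39 + 31) + 1/403)² = ((157 + 124)/70 + 1/403)² = ((1/70)*281 + 1/403)² = (281/70 + 1/403)² = (113313/28210)² = 12839835969/795804100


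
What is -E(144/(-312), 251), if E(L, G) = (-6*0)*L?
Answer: 0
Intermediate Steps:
E(L, G) = 0 (E(L, G) = 0*L = 0)
-E(144/(-312), 251) = -1*0 = 0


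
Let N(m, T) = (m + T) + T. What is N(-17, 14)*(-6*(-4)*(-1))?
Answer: -264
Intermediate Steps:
N(m, T) = m + 2*T (N(m, T) = (T + m) + T = m + 2*T)
N(-17, 14)*(-6*(-4)*(-1)) = (-17 + 2*14)*(-6*(-4)*(-1)) = (-17 + 28)*(24*(-1)) = 11*(-24) = -264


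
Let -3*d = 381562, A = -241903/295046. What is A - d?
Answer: 112577616143/885138 ≈ 1.2719e+5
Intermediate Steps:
A = -241903/295046 (A = -241903*1/295046 = -241903/295046 ≈ -0.81988)
d = -381562/3 (d = -⅓*381562 = -381562/3 ≈ -1.2719e+5)
A - d = -241903/295046 - 1*(-381562/3) = -241903/295046 + 381562/3 = 112577616143/885138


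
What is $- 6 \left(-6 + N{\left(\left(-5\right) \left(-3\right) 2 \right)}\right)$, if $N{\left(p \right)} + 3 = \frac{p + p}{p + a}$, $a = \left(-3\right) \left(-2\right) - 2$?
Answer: $\frac{738}{17} \approx 43.412$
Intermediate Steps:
$a = 4$ ($a = 6 - 2 = 4$)
$N{\left(p \right)} = -3 + \frac{2 p}{4 + p}$ ($N{\left(p \right)} = -3 + \frac{p + p}{p + 4} = -3 + \frac{2 p}{4 + p}$)
$- 6 \left(-6 + N{\left(\left(-5\right) \left(-3\right) 2 \right)}\right) = - 6 \left(-6 + \frac{-12 - \left(-5\right) \left(-3\right) 2}{4 + \left(-5\right) \left(-3\right) 2}\right) = - 6 \left(-6 + \frac{-12 - 15 \cdot 2}{4 + 15 \cdot 2}\right) = - 6 \left(-6 + \frac{-12 - 30}{4 + 30}\right) = - 6 \left(-6 + \frac{-12 - 30}{34}\right) = - 6 \left(-6 + \frac{1}{34} \left(-42\right)\right) = - 6 \left(-6 - \frac{21}{17}\right) = \left(-6\right) \left(- \frac{123}{17}\right) = \frac{738}{17}$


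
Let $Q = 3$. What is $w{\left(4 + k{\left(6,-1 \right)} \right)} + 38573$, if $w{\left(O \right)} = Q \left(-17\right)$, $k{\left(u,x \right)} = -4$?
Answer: $38522$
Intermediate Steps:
$w{\left(O \right)} = -51$ ($w{\left(O \right)} = 3 \left(-17\right) = -51$)
$w{\left(4 + k{\left(6,-1 \right)} \right)} + 38573 = -51 + 38573 = 38522$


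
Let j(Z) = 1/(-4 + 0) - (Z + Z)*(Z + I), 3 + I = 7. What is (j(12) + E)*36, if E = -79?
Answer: -16677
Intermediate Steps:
I = 4 (I = -3 + 7 = 4)
j(Z) = -¼ - 2*Z*(4 + Z) (j(Z) = 1/(-4 + 0) - (Z + Z)*(Z + 4) = 1/(-4) - 2*Z*(4 + Z) = -¼ - 2*Z*(4 + Z))
(j(12) + E)*36 = ((-¼ - 8*12 - 2*12²) - 79)*36 = ((-¼ - 96 - 2*144) - 79)*36 = ((-¼ - 96 - 288) - 79)*36 = (-1537/4 - 79)*36 = -1853/4*36 = -16677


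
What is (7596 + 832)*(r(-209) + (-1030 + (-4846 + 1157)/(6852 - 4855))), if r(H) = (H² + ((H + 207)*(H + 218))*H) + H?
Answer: 777615311172/1997 ≈ 3.8939e+8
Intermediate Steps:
r(H) = H + H² + H*(207 + H)*(218 + H) (r(H) = (H² + ((207 + H)*(218 + H))*H) + H = (H² + H*(207 + H)*(218 + H)) + H = H + H² + H*(207 + H)*(218 + H))
(7596 + 832)*(r(-209) + (-1030 + (-4846 + 1157)/(6852 - 4855))) = (7596 + 832)*(-209*(45127 + (-209)² + 426*(-209)) + (-1030 + (-4846 + 1157)/(6852 - 4855))) = 8428*(-209*(45127 + 43681 - 89034) + (-1030 - 3689/1997)) = 8428*(-209*(-226) + (-1030 - 3689*1/1997)) = 8428*(47234 + (-1030 - 3689/1997)) = 8428*(47234 - 2060599/1997) = 8428*(92265699/1997) = 777615311172/1997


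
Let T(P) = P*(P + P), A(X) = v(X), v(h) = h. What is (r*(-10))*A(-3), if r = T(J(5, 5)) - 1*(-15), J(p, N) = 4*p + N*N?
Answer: 121950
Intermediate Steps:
A(X) = X
J(p, N) = N**2 + 4*p (J(p, N) = 4*p + N**2 = N**2 + 4*p)
T(P) = 2*P**2 (T(P) = P*(2*P) = 2*P**2)
r = 4065 (r = 2*(5**2 + 4*5)**2 - 1*(-15) = 2*(25 + 20)**2 + 15 = 2*45**2 + 15 = 2*2025 + 15 = 4050 + 15 = 4065)
(r*(-10))*A(-3) = (4065*(-10))*(-3) = -40650*(-3) = 121950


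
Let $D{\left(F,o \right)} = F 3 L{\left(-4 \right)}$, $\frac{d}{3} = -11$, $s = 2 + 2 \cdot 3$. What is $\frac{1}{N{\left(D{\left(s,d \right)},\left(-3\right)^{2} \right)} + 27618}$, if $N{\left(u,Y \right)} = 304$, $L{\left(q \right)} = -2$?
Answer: $\frac{1}{27922} \approx 3.5814 \cdot 10^{-5}$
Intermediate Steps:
$s = 8$ ($s = 2 + 6 = 8$)
$d = -33$ ($d = 3 \left(-11\right) = -33$)
$D{\left(F,o \right)} = - 6 F$ ($D{\left(F,o \right)} = F 3 \left(-2\right) = 3 F \left(-2\right) = - 6 F$)
$\frac{1}{N{\left(D{\left(s,d \right)},\left(-3\right)^{2} \right)} + 27618} = \frac{1}{304 + 27618} = \frac{1}{27922}$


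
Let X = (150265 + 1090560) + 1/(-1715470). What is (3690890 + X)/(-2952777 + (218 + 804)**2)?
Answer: -8460209131049/3273619392710 ≈ -2.5844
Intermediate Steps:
X = 2128598062749/1715470 (X = 1240825 - 1/1715470 = 2128598062749/1715470 ≈ 1.2408e+6)
(3690890 + X)/(-2952777 + (218 + 804)**2) = (3690890 + 2128598062749/1715470)/(-2952777 + (218 + 804)**2) = 8460209131049/(1715470*(-2952777 + 1022**2)) = 8460209131049/(1715470*(-2952777 + 1044484)) = (8460209131049/1715470)/(-1908293) = (8460209131049/1715470)*(-1/1908293) = -8460209131049/3273619392710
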